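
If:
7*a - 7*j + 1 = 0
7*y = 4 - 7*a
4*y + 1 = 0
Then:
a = 23/28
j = 27/28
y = -1/4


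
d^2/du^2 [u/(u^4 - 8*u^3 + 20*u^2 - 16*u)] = 4*(3*u^2 - 20*u + 34)/(u^7 - 20*u^6 + 168*u^5 - 768*u^4 + 2064*u^3 - 3264*u^2 + 2816*u - 1024)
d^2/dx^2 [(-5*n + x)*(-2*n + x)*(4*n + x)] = -6*n + 6*x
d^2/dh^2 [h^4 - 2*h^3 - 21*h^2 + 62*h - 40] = 12*h^2 - 12*h - 42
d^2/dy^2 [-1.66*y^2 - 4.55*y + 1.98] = -3.32000000000000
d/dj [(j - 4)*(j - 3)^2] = (j - 3)*(3*j - 11)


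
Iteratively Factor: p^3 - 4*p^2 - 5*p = (p - 5)*(p^2 + p) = p*(p - 5)*(p + 1)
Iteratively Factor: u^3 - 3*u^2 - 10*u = (u - 5)*(u^2 + 2*u) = u*(u - 5)*(u + 2)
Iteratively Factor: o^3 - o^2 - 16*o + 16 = (o - 4)*(o^2 + 3*o - 4) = (o - 4)*(o - 1)*(o + 4)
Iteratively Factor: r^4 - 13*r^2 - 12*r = (r - 4)*(r^3 + 4*r^2 + 3*r) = (r - 4)*(r + 1)*(r^2 + 3*r) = (r - 4)*(r + 1)*(r + 3)*(r)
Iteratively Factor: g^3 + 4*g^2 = (g)*(g^2 + 4*g) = g^2*(g + 4)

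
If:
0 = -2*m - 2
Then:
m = -1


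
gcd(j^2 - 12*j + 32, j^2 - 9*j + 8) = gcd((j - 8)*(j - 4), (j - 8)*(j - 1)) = j - 8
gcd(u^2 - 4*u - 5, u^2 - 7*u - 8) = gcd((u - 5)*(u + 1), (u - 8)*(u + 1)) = u + 1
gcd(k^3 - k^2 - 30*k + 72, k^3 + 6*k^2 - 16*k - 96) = k^2 + 2*k - 24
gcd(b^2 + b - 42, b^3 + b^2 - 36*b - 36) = b - 6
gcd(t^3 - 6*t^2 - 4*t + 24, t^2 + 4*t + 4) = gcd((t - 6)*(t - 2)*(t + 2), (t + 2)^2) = t + 2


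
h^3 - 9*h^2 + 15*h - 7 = (h - 7)*(h - 1)^2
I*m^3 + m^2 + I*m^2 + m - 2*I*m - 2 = (m + 2)*(m - I)*(I*m - I)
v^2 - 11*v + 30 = (v - 6)*(v - 5)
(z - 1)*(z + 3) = z^2 + 2*z - 3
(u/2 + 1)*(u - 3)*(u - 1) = u^3/2 - u^2 - 5*u/2 + 3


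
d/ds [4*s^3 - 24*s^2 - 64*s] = 12*s^2 - 48*s - 64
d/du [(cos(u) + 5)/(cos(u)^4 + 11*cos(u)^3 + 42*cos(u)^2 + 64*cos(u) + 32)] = 3*(cos(u)^3 + 10*cos(u)^2 + 29*cos(u) + 24)*sin(u)/((cos(u) + 1)^2*(cos(u) + 2)^2*(cos(u) + 4)^3)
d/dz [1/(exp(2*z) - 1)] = -1/(2*sinh(z)^2)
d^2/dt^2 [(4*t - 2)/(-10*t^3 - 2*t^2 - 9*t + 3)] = 4*(-600*t^5 + 480*t^4 + 332*t^3 - 78*t^2 + 108*t + 33)/(1000*t^9 + 600*t^8 + 2820*t^7 + 188*t^6 + 2178*t^5 - 1170*t^4 + 675*t^3 - 675*t^2 + 243*t - 27)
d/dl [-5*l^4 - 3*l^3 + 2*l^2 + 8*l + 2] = -20*l^3 - 9*l^2 + 4*l + 8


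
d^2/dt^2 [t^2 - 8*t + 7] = 2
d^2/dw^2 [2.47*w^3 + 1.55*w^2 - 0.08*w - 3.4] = 14.82*w + 3.1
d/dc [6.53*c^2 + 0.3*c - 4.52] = 13.06*c + 0.3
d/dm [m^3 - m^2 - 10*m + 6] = 3*m^2 - 2*m - 10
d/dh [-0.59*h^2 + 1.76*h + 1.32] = 1.76 - 1.18*h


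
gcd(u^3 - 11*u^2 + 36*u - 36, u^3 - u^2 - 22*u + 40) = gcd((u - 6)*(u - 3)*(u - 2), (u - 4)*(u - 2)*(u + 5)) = u - 2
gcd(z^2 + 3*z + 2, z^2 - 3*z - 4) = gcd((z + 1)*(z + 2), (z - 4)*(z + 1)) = z + 1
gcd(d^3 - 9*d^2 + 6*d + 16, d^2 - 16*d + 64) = d - 8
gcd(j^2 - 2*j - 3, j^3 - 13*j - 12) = j + 1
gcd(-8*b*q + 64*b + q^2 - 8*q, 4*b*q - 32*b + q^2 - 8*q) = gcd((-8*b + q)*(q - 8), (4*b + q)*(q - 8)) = q - 8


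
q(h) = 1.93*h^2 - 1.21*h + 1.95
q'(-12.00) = -47.53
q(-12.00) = 294.39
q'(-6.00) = -24.37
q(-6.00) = 78.69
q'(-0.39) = -2.72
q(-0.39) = 2.72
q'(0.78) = 1.80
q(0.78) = 2.18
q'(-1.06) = -5.30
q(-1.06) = 5.40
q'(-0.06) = -1.44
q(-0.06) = 2.03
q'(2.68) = 9.13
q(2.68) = 12.57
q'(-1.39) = -6.58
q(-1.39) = 7.36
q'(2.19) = 7.24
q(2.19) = 8.56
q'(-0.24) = -2.14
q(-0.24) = 2.35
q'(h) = 3.86*h - 1.21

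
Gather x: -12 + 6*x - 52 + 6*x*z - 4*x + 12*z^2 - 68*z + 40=x*(6*z + 2) + 12*z^2 - 68*z - 24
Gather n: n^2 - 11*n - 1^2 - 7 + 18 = n^2 - 11*n + 10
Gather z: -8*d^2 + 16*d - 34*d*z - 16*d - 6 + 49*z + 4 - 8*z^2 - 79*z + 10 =-8*d^2 - 8*z^2 + z*(-34*d - 30) + 8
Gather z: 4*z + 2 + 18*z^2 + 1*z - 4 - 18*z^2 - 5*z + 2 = 0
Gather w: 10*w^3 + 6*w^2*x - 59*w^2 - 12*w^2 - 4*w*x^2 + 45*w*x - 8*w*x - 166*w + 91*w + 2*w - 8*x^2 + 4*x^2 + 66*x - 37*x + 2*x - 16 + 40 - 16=10*w^3 + w^2*(6*x - 71) + w*(-4*x^2 + 37*x - 73) - 4*x^2 + 31*x + 8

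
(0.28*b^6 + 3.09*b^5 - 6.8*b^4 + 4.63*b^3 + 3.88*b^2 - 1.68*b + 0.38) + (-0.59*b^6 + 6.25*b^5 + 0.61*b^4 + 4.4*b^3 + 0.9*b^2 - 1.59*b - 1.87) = -0.31*b^6 + 9.34*b^5 - 6.19*b^4 + 9.03*b^3 + 4.78*b^2 - 3.27*b - 1.49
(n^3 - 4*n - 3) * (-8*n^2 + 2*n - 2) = -8*n^5 + 2*n^4 + 30*n^3 + 16*n^2 + 2*n + 6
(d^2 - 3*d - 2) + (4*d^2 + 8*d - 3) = 5*d^2 + 5*d - 5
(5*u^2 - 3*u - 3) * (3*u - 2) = 15*u^3 - 19*u^2 - 3*u + 6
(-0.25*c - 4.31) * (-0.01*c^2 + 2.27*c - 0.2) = 0.0025*c^3 - 0.5244*c^2 - 9.7337*c + 0.862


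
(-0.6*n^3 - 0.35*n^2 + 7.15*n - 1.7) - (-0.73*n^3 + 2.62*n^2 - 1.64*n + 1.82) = 0.13*n^3 - 2.97*n^2 + 8.79*n - 3.52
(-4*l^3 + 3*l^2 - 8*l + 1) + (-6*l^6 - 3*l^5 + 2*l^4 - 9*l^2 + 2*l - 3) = -6*l^6 - 3*l^5 + 2*l^4 - 4*l^3 - 6*l^2 - 6*l - 2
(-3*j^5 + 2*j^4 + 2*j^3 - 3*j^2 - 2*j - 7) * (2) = -6*j^5 + 4*j^4 + 4*j^3 - 6*j^2 - 4*j - 14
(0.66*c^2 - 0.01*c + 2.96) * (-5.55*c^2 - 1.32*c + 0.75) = -3.663*c^4 - 0.8157*c^3 - 15.9198*c^2 - 3.9147*c + 2.22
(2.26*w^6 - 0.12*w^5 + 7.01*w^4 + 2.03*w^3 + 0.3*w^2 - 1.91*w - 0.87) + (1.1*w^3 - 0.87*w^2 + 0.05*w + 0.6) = 2.26*w^6 - 0.12*w^5 + 7.01*w^4 + 3.13*w^3 - 0.57*w^2 - 1.86*w - 0.27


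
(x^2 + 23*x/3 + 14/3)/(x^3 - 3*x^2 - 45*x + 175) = (x + 2/3)/(x^2 - 10*x + 25)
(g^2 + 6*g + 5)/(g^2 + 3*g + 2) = (g + 5)/(g + 2)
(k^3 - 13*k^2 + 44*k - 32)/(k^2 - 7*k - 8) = (k^2 - 5*k + 4)/(k + 1)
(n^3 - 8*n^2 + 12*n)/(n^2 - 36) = n*(n - 2)/(n + 6)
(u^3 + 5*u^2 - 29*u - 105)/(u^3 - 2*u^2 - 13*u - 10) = (u^2 + 10*u + 21)/(u^2 + 3*u + 2)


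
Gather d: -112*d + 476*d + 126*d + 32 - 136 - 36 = 490*d - 140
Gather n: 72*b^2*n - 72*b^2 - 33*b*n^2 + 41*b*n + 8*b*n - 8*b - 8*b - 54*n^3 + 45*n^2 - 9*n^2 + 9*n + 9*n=-72*b^2 - 16*b - 54*n^3 + n^2*(36 - 33*b) + n*(72*b^2 + 49*b + 18)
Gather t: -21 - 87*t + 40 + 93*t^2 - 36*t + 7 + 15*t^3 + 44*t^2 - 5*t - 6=15*t^3 + 137*t^2 - 128*t + 20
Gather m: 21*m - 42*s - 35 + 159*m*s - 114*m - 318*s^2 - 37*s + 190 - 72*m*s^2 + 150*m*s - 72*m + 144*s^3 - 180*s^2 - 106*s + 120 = m*(-72*s^2 + 309*s - 165) + 144*s^3 - 498*s^2 - 185*s + 275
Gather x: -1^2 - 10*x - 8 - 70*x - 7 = -80*x - 16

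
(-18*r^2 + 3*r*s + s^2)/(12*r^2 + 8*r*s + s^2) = (-3*r + s)/(2*r + s)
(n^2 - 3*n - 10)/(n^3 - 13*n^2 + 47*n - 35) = (n + 2)/(n^2 - 8*n + 7)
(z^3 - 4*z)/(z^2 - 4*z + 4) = z*(z + 2)/(z - 2)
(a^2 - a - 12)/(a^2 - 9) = (a - 4)/(a - 3)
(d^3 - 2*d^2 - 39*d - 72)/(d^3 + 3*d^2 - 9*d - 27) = (d - 8)/(d - 3)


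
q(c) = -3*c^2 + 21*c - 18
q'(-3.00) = 39.00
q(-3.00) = -108.00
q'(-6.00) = 57.00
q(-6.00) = -252.00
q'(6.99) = -20.94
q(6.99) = -17.79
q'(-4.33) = 46.98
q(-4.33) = -165.18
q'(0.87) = 15.78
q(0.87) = -2.00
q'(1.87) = 9.78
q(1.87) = 10.78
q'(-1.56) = 30.36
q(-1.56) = -58.06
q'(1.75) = 10.50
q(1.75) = 9.56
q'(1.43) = 12.42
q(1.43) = 5.90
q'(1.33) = 13.02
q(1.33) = 4.62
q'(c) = 21 - 6*c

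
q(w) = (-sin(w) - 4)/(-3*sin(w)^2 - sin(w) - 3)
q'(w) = (6*sin(w)*cos(w) + cos(w))*(-sin(w) - 4)/(-3*sin(w)^2 - sin(w) - 3)^2 - cos(w)/(-3*sin(w)^2 - sin(w) - 3)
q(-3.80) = 0.97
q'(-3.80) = 0.59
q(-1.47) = 0.60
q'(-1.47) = 0.08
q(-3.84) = 0.95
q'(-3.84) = 0.57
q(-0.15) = 1.32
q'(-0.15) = 0.29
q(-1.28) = 0.63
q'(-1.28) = 0.24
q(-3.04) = 1.33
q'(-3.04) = -0.16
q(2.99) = 1.29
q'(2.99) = 0.45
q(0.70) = 0.95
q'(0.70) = -0.57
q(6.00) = 1.26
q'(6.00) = 0.60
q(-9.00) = 1.16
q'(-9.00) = -0.80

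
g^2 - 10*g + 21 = (g - 7)*(g - 3)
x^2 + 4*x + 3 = (x + 1)*(x + 3)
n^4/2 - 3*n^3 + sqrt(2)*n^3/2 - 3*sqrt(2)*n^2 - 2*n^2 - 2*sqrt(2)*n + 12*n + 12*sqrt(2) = (n/2 + 1)*(n - 6)*(n - 2)*(n + sqrt(2))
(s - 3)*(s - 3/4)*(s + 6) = s^3 + 9*s^2/4 - 81*s/4 + 27/2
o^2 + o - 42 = (o - 6)*(o + 7)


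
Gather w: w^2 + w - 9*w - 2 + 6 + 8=w^2 - 8*w + 12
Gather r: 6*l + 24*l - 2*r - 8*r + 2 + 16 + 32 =30*l - 10*r + 50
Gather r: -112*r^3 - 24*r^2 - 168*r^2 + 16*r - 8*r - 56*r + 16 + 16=-112*r^3 - 192*r^2 - 48*r + 32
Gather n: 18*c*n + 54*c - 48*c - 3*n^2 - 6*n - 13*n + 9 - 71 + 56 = 6*c - 3*n^2 + n*(18*c - 19) - 6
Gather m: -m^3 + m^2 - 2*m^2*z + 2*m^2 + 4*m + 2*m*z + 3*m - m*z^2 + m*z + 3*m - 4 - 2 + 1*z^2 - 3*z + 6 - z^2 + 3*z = -m^3 + m^2*(3 - 2*z) + m*(-z^2 + 3*z + 10)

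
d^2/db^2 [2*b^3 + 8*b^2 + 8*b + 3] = 12*b + 16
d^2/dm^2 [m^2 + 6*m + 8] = 2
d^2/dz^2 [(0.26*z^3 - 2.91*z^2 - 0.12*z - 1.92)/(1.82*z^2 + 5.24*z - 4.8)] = (2.1316282072803e-14*z^4 + 73.529872*z^3 - 229.926528*z^2 - 80.211456*z - 279.112704)/(6.028568*z^6 + 52.070928*z^5 + 102.219936*z^4 - 130.782016*z^3 - 269.59104*z^2 + 362.1888*z - 110.592)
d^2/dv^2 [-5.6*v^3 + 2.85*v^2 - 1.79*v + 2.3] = 5.7 - 33.6*v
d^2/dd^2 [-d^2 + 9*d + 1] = -2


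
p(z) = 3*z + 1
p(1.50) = 5.50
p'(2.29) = 3.00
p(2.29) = 7.87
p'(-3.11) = 3.00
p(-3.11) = -8.33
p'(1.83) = 3.00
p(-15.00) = -44.00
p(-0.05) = 0.85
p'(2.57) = 3.00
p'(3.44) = 3.00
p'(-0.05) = 3.00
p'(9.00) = 3.00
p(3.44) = 11.32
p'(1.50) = 3.00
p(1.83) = 6.49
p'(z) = 3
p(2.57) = 8.71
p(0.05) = 1.15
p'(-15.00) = 3.00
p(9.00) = 28.00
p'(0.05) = 3.00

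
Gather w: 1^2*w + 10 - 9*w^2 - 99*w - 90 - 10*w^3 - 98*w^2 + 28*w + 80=-10*w^3 - 107*w^2 - 70*w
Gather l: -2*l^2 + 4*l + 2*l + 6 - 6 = -2*l^2 + 6*l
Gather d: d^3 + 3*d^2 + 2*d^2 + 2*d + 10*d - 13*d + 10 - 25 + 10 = d^3 + 5*d^2 - d - 5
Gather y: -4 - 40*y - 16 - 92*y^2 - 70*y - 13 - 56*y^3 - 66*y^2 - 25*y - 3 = -56*y^3 - 158*y^2 - 135*y - 36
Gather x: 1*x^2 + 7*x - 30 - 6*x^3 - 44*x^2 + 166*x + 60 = -6*x^3 - 43*x^2 + 173*x + 30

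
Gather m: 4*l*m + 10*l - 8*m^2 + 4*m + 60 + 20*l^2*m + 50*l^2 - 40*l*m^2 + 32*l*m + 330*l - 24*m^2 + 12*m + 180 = 50*l^2 + 340*l + m^2*(-40*l - 32) + m*(20*l^2 + 36*l + 16) + 240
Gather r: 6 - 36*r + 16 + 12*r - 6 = 16 - 24*r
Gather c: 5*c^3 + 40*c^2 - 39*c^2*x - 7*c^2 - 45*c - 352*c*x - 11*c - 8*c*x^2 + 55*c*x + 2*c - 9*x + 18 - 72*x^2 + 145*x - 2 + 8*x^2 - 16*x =5*c^3 + c^2*(33 - 39*x) + c*(-8*x^2 - 297*x - 54) - 64*x^2 + 120*x + 16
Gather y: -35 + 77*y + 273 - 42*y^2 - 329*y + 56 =-42*y^2 - 252*y + 294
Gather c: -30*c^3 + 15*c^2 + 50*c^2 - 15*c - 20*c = -30*c^3 + 65*c^2 - 35*c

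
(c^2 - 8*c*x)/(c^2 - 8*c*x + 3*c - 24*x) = c/(c + 3)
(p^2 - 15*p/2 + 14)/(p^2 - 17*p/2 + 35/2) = (p - 4)/(p - 5)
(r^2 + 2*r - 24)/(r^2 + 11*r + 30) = (r - 4)/(r + 5)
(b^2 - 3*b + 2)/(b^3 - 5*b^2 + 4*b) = (b - 2)/(b*(b - 4))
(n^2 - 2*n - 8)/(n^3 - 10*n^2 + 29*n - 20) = (n + 2)/(n^2 - 6*n + 5)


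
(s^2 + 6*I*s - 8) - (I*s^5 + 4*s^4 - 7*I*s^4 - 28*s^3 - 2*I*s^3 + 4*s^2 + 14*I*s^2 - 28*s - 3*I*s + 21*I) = -I*s^5 - 4*s^4 + 7*I*s^4 + 28*s^3 + 2*I*s^3 - 3*s^2 - 14*I*s^2 + 28*s + 9*I*s - 8 - 21*I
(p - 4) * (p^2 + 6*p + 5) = p^3 + 2*p^2 - 19*p - 20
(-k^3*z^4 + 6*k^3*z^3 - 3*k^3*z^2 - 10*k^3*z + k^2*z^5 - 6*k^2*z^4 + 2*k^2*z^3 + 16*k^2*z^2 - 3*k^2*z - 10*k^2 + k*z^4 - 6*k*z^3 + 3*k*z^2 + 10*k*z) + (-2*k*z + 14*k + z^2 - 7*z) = -k^3*z^4 + 6*k^3*z^3 - 3*k^3*z^2 - 10*k^3*z + k^2*z^5 - 6*k^2*z^4 + 2*k^2*z^3 + 16*k^2*z^2 - 3*k^2*z - 10*k^2 + k*z^4 - 6*k*z^3 + 3*k*z^2 + 8*k*z + 14*k + z^2 - 7*z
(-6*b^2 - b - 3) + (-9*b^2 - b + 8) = -15*b^2 - 2*b + 5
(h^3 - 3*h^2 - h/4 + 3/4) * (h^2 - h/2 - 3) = h^5 - 7*h^4/2 - 7*h^3/4 + 79*h^2/8 + 3*h/8 - 9/4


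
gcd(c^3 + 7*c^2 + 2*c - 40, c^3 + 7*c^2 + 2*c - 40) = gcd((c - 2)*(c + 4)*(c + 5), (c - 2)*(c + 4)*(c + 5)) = c^3 + 7*c^2 + 2*c - 40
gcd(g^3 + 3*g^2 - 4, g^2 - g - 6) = g + 2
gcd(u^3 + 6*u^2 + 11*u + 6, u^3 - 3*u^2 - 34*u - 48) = u^2 + 5*u + 6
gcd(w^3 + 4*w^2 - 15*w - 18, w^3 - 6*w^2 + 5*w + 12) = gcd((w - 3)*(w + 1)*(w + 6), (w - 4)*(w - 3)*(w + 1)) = w^2 - 2*w - 3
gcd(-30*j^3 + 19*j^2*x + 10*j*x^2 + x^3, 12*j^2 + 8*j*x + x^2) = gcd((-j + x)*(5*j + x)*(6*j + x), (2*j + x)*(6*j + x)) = 6*j + x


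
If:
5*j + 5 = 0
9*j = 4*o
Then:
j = -1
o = -9/4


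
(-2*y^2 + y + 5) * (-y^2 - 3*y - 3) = 2*y^4 + 5*y^3 - 2*y^2 - 18*y - 15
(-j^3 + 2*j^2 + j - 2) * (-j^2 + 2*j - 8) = j^5 - 4*j^4 + 11*j^3 - 12*j^2 - 12*j + 16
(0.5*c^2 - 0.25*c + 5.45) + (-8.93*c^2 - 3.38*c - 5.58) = -8.43*c^2 - 3.63*c - 0.13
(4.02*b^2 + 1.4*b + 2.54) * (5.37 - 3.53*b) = -14.1906*b^3 + 16.6454*b^2 - 1.4482*b + 13.6398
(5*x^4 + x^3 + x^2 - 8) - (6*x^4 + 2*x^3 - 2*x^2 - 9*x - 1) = -x^4 - x^3 + 3*x^2 + 9*x - 7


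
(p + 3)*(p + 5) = p^2 + 8*p + 15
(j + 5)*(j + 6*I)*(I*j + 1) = I*j^3 - 5*j^2 + 5*I*j^2 - 25*j + 6*I*j + 30*I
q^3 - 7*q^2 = q^2*(q - 7)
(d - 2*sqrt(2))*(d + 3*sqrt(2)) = d^2 + sqrt(2)*d - 12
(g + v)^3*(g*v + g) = g^4*v + g^4 + 3*g^3*v^2 + 3*g^3*v + 3*g^2*v^3 + 3*g^2*v^2 + g*v^4 + g*v^3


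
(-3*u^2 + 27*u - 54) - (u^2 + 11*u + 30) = -4*u^2 + 16*u - 84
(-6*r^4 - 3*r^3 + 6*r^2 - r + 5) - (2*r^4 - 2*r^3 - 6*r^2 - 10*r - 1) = -8*r^4 - r^3 + 12*r^2 + 9*r + 6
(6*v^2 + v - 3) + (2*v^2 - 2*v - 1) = 8*v^2 - v - 4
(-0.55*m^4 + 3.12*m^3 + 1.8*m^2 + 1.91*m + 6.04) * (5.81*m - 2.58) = -3.1955*m^5 + 19.5462*m^4 + 2.4084*m^3 + 6.4531*m^2 + 30.1646*m - 15.5832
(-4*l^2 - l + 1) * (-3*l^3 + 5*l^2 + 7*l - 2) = 12*l^5 - 17*l^4 - 36*l^3 + 6*l^2 + 9*l - 2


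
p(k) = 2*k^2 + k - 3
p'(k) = 4*k + 1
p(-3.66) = 20.13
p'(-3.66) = -13.64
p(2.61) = 13.23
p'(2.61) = 11.44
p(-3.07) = 12.78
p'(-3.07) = -11.28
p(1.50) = 3.00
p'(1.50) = 7.00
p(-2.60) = 7.92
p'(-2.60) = -9.40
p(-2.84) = 10.29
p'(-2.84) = -10.36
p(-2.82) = 10.08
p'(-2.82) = -10.28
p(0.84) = -0.75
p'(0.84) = 4.36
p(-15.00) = 432.00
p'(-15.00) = -59.00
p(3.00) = 18.00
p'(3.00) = 13.00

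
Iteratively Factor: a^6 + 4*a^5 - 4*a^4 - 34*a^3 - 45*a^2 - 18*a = (a)*(a^5 + 4*a^4 - 4*a^3 - 34*a^2 - 45*a - 18) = a*(a + 3)*(a^4 + a^3 - 7*a^2 - 13*a - 6) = a*(a - 3)*(a + 3)*(a^3 + 4*a^2 + 5*a + 2) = a*(a - 3)*(a + 2)*(a + 3)*(a^2 + 2*a + 1) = a*(a - 3)*(a + 1)*(a + 2)*(a + 3)*(a + 1)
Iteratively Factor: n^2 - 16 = (n + 4)*(n - 4)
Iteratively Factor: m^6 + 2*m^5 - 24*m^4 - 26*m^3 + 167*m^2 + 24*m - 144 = (m - 3)*(m^5 + 5*m^4 - 9*m^3 - 53*m^2 + 8*m + 48) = (m - 3)*(m + 4)*(m^4 + m^3 - 13*m^2 - m + 12) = (m - 3)*(m - 1)*(m + 4)*(m^3 + 2*m^2 - 11*m - 12) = (m - 3)^2*(m - 1)*(m + 4)*(m^2 + 5*m + 4) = (m - 3)^2*(m - 1)*(m + 4)^2*(m + 1)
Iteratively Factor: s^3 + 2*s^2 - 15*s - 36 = (s + 3)*(s^2 - s - 12) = (s - 4)*(s + 3)*(s + 3)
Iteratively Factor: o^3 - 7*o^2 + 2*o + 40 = (o + 2)*(o^2 - 9*o + 20) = (o - 4)*(o + 2)*(o - 5)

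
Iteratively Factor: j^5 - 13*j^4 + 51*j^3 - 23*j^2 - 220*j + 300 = (j - 3)*(j^4 - 10*j^3 + 21*j^2 + 40*j - 100) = (j - 5)*(j - 3)*(j^3 - 5*j^2 - 4*j + 20) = (j - 5)*(j - 3)*(j - 2)*(j^2 - 3*j - 10) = (j - 5)*(j - 3)*(j - 2)*(j + 2)*(j - 5)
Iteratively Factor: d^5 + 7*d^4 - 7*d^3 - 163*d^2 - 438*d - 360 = (d - 5)*(d^4 + 12*d^3 + 53*d^2 + 102*d + 72) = (d - 5)*(d + 2)*(d^3 + 10*d^2 + 33*d + 36) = (d - 5)*(d + 2)*(d + 3)*(d^2 + 7*d + 12) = (d - 5)*(d + 2)*(d + 3)*(d + 4)*(d + 3)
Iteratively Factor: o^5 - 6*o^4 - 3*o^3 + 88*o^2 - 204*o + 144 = (o - 3)*(o^4 - 3*o^3 - 12*o^2 + 52*o - 48) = (o - 3)^2*(o^3 - 12*o + 16) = (o - 3)^2*(o - 2)*(o^2 + 2*o - 8) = (o - 3)^2*(o - 2)^2*(o + 4)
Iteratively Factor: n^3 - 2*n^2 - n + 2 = (n - 2)*(n^2 - 1) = (n - 2)*(n - 1)*(n + 1)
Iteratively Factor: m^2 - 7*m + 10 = (m - 5)*(m - 2)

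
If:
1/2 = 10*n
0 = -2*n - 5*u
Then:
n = 1/20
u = -1/50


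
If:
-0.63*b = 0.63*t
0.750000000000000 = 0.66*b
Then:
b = 1.14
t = -1.14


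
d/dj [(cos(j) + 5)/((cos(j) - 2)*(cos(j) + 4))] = (cos(j)^2 + 10*cos(j) + 18)*sin(j)/((cos(j) - 2)^2*(cos(j) + 4)^2)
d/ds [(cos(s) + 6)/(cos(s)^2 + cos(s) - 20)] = (cos(s)^2 + 12*cos(s) + 26)*sin(s)/(cos(s)^2 + cos(s) - 20)^2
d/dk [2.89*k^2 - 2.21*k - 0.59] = 5.78*k - 2.21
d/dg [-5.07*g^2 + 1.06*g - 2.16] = 1.06 - 10.14*g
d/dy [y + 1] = 1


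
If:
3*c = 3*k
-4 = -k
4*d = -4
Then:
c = 4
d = -1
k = 4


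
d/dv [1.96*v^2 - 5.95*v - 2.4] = 3.92*v - 5.95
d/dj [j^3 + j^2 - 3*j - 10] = 3*j^2 + 2*j - 3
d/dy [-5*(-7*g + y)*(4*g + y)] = 15*g - 10*y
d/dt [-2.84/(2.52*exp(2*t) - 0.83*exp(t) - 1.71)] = (14.3136*exp(t) - 2.3572)*exp(t)/(-2.52*exp(2*t) + 0.83*exp(t) + 1.71)^2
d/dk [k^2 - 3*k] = 2*k - 3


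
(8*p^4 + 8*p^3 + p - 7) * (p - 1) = 8*p^5 - 8*p^3 + p^2 - 8*p + 7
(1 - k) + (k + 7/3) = 10/3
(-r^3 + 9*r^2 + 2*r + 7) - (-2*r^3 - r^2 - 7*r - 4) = r^3 + 10*r^2 + 9*r + 11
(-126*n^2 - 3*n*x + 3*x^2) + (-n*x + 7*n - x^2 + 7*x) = -126*n^2 - 4*n*x + 7*n + 2*x^2 + 7*x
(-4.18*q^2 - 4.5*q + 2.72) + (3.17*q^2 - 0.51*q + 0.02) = -1.01*q^2 - 5.01*q + 2.74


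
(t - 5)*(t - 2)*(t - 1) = t^3 - 8*t^2 + 17*t - 10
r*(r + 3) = r^2 + 3*r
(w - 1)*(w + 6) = w^2 + 5*w - 6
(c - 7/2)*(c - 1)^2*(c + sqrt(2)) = c^4 - 11*c^3/2 + sqrt(2)*c^3 - 11*sqrt(2)*c^2/2 + 8*c^2 - 7*c/2 + 8*sqrt(2)*c - 7*sqrt(2)/2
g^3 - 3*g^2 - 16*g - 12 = (g - 6)*(g + 1)*(g + 2)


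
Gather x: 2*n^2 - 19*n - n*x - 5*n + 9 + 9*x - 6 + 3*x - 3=2*n^2 - 24*n + x*(12 - n)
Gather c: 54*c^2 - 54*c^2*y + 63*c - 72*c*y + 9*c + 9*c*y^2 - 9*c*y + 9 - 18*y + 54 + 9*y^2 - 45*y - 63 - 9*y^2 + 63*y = c^2*(54 - 54*y) + c*(9*y^2 - 81*y + 72)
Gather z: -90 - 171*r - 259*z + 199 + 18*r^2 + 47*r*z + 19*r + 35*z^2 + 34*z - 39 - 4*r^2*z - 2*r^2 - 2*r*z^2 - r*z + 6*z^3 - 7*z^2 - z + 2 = 16*r^2 - 152*r + 6*z^3 + z^2*(28 - 2*r) + z*(-4*r^2 + 46*r - 226) + 72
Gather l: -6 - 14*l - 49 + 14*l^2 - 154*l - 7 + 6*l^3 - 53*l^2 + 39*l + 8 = 6*l^3 - 39*l^2 - 129*l - 54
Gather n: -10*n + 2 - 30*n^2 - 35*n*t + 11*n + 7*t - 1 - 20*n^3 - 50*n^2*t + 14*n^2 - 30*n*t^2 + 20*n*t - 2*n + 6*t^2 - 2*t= -20*n^3 + n^2*(-50*t - 16) + n*(-30*t^2 - 15*t - 1) + 6*t^2 + 5*t + 1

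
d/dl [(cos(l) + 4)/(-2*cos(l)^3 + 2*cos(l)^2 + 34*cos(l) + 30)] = (13*cos(l) - 11*cos(2*l) - cos(3*l) + 95)*sin(l)/(4*(-cos(l)^3 + cos(l)^2 + 17*cos(l) + 15)^2)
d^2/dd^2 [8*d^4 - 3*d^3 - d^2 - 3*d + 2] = 96*d^2 - 18*d - 2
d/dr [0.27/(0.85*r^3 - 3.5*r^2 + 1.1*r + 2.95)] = (-0.6885*r^2 + 1.89*r - 0.297)/(0.85*r^3 - 3.5*r^2 + 1.1*r + 2.95)^2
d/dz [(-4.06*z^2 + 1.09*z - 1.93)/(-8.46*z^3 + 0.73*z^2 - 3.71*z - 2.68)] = (-34.3476*z^4 + 18.4428*z^3 - 34.7165*z^2 + 24.5794*z - 10.0815)/(71.5716*z^6 - 12.3516*z^5 + 63.3061*z^4 + 39.929*z^3 + 9.8513*z^2 + 19.8856*z + 7.1824)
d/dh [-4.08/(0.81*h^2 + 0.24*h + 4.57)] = (6.6096*h + 0.9792)/(0.81*h^2 + 0.24*h + 4.57)^2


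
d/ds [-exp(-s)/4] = exp(-s)/4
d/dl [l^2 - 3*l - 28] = 2*l - 3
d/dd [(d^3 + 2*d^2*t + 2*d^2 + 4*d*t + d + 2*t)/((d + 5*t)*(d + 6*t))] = (d^4 + 22*d^3*t + 112*d^2*t^2 + 18*d^2*t - d^2 + 120*d*t^3 + 120*d*t^2 - 4*d*t + 120*t^3 + 8*t^2)/(d^4 + 22*d^3*t + 181*d^2*t^2 + 660*d*t^3 + 900*t^4)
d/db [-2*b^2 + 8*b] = 8 - 4*b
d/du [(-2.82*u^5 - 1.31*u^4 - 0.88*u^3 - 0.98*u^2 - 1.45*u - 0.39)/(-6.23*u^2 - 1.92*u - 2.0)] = (52.7058*u^6 + 37.9802*u^5 + 41.228*u^4 + 13.8592*u^3 - 1.8719*u^2 - 0.939400000000001*u + 2.1512)/(38.8129*u^4 + 23.9232*u^3 + 28.6064*u^2 + 7.68*u + 4.0)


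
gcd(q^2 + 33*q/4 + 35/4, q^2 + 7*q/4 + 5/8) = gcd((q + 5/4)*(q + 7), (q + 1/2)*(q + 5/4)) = q + 5/4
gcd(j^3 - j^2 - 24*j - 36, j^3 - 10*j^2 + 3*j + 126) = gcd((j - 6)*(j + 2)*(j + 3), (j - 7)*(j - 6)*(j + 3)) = j^2 - 3*j - 18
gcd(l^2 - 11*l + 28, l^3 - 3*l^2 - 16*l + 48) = l - 4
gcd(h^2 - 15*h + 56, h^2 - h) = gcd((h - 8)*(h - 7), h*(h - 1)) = 1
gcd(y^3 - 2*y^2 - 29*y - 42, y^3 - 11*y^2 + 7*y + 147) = y^2 - 4*y - 21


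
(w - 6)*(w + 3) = w^2 - 3*w - 18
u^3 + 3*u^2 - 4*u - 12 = (u - 2)*(u + 2)*(u + 3)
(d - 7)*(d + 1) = d^2 - 6*d - 7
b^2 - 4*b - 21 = (b - 7)*(b + 3)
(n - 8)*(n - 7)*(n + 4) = n^3 - 11*n^2 - 4*n + 224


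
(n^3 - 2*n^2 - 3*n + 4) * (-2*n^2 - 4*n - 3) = -2*n^5 + 11*n^3 + 10*n^2 - 7*n - 12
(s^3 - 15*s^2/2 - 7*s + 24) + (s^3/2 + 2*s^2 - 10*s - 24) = 3*s^3/2 - 11*s^2/2 - 17*s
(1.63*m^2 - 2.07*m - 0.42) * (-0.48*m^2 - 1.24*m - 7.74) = -0.7824*m^4 - 1.0276*m^3 - 9.8478*m^2 + 16.5426*m + 3.2508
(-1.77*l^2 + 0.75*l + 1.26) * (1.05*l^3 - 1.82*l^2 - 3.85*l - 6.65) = -1.8585*l^5 + 4.0089*l^4 + 6.7725*l^3 + 6.5898*l^2 - 9.8385*l - 8.379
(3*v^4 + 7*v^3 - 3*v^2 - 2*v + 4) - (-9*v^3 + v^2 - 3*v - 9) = 3*v^4 + 16*v^3 - 4*v^2 + v + 13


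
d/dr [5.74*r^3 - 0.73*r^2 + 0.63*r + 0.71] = 17.22*r^2 - 1.46*r + 0.63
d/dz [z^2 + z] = 2*z + 1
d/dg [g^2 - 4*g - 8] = 2*g - 4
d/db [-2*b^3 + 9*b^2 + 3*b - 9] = -6*b^2 + 18*b + 3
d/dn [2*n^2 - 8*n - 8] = 4*n - 8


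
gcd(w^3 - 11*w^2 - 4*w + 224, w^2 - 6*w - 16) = w - 8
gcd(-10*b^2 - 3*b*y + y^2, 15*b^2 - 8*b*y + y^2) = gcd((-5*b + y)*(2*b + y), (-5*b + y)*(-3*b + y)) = -5*b + y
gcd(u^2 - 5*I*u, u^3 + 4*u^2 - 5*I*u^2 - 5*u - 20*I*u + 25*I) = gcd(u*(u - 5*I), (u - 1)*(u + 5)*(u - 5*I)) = u - 5*I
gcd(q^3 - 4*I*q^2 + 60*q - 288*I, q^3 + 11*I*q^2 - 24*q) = q + 8*I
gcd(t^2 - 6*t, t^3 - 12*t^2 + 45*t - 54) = t - 6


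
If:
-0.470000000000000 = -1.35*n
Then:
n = 0.35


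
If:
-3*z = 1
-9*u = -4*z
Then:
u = -4/27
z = -1/3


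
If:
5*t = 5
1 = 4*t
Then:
No Solution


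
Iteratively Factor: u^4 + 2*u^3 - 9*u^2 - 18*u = (u)*(u^3 + 2*u^2 - 9*u - 18) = u*(u + 2)*(u^2 - 9) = u*(u - 3)*(u + 2)*(u + 3)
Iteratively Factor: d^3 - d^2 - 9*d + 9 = (d + 3)*(d^2 - 4*d + 3) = (d - 1)*(d + 3)*(d - 3)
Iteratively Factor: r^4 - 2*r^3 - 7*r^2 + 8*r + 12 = (r + 2)*(r^3 - 4*r^2 + r + 6) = (r - 2)*(r + 2)*(r^2 - 2*r - 3) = (r - 3)*(r - 2)*(r + 2)*(r + 1)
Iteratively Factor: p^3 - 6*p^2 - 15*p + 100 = (p - 5)*(p^2 - p - 20) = (p - 5)^2*(p + 4)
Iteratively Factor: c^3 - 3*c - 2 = (c + 1)*(c^2 - c - 2) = (c - 2)*(c + 1)*(c + 1)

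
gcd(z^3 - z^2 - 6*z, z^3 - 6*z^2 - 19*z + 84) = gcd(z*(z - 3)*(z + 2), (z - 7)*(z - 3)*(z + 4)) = z - 3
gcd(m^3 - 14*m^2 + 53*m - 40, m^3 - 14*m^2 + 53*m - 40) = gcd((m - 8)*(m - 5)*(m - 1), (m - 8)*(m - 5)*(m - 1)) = m^3 - 14*m^2 + 53*m - 40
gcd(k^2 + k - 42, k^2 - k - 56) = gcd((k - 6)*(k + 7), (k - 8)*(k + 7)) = k + 7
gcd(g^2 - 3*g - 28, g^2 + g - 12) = g + 4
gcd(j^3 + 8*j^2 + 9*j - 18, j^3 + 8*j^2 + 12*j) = j + 6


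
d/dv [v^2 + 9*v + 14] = 2*v + 9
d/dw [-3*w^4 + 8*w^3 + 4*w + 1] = -12*w^3 + 24*w^2 + 4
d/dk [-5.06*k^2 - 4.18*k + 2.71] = -10.12*k - 4.18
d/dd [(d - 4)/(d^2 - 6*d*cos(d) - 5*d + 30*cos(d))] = (-6*d^2*sin(d) - d^2 + 54*d*sin(d) + 8*d - 120*sin(d) + 6*cos(d) - 20)/((d - 5)^2*(d - 6*cos(d))^2)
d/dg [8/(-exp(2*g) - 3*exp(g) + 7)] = (16*exp(g) + 24)*exp(g)/(exp(2*g) + 3*exp(g) - 7)^2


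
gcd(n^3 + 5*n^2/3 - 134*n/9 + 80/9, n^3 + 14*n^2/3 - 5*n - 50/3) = n + 5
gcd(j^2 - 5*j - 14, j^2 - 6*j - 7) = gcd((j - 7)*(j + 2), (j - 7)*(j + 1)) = j - 7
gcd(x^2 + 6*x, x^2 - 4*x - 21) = 1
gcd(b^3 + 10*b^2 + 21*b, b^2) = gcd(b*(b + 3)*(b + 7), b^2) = b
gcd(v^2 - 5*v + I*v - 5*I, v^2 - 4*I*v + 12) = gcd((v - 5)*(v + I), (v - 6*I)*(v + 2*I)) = 1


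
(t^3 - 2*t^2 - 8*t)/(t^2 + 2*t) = t - 4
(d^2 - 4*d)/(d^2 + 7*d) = (d - 4)/(d + 7)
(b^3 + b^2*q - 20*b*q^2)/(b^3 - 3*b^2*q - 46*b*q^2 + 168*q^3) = b*(-b - 5*q)/(-b^2 - b*q + 42*q^2)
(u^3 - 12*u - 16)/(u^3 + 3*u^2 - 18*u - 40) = (u + 2)/(u + 5)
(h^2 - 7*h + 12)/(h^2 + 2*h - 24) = (h - 3)/(h + 6)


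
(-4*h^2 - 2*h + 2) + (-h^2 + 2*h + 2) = 4 - 5*h^2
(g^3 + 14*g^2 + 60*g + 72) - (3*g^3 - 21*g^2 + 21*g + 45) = -2*g^3 + 35*g^2 + 39*g + 27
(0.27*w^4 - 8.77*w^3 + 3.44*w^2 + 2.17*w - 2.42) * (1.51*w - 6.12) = 0.4077*w^5 - 14.8951*w^4 + 58.8668*w^3 - 17.7761*w^2 - 16.9346*w + 14.8104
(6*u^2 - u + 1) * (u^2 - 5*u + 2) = 6*u^4 - 31*u^3 + 18*u^2 - 7*u + 2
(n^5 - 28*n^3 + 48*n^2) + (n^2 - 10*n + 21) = n^5 - 28*n^3 + 49*n^2 - 10*n + 21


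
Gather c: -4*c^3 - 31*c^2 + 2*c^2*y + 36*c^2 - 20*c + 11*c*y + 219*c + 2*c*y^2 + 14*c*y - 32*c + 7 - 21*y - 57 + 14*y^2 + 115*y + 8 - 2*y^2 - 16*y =-4*c^3 + c^2*(2*y + 5) + c*(2*y^2 + 25*y + 167) + 12*y^2 + 78*y - 42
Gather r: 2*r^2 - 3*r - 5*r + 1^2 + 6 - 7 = 2*r^2 - 8*r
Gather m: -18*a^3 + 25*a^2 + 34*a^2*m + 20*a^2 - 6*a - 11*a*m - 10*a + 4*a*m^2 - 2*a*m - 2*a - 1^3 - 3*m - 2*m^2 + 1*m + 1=-18*a^3 + 45*a^2 - 18*a + m^2*(4*a - 2) + m*(34*a^2 - 13*a - 2)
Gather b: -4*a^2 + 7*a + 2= -4*a^2 + 7*a + 2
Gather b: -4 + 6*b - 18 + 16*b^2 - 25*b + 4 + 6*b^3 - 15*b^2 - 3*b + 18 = 6*b^3 + b^2 - 22*b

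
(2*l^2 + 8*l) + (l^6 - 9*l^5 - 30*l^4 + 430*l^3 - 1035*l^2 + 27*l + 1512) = l^6 - 9*l^5 - 30*l^4 + 430*l^3 - 1033*l^2 + 35*l + 1512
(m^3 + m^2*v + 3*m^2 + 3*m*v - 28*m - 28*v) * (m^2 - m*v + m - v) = m^5 + 4*m^4 - m^3*v^2 - 25*m^3 - 4*m^2*v^2 - 28*m^2 + 25*m*v^2 + 28*v^2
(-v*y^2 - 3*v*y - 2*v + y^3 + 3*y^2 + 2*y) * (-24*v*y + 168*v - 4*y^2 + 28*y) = 24*v^2*y^3 - 96*v^2*y^2 - 456*v^2*y - 336*v^2 - 20*v*y^4 + 80*v*y^3 + 380*v*y^2 + 280*v*y - 4*y^5 + 16*y^4 + 76*y^3 + 56*y^2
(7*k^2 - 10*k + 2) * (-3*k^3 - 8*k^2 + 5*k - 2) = -21*k^5 - 26*k^4 + 109*k^3 - 80*k^2 + 30*k - 4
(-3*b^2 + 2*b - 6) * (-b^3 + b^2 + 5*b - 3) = 3*b^5 - 5*b^4 - 7*b^3 + 13*b^2 - 36*b + 18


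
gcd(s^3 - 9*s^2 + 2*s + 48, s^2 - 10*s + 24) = 1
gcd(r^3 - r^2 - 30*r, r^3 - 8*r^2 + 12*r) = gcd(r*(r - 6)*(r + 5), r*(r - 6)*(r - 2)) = r^2 - 6*r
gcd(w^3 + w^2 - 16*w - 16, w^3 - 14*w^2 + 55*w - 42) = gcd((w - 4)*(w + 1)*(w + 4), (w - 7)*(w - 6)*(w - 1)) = 1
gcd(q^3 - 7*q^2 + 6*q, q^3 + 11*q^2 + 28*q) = q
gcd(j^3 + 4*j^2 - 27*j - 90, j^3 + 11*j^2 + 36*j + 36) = j^2 + 9*j + 18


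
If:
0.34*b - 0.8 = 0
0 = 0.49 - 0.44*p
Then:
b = 2.35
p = 1.11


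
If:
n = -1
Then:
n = -1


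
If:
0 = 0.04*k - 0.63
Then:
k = 15.75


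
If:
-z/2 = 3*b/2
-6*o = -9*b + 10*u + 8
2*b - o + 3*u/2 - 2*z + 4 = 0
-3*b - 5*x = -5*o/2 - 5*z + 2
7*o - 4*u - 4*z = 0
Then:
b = -648/2077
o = -128/2077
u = -2168/2077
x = 1438/2077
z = 1944/2077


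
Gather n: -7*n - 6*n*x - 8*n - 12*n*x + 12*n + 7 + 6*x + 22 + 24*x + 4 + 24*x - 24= n*(-18*x - 3) + 54*x + 9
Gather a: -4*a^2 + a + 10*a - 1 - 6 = -4*a^2 + 11*a - 7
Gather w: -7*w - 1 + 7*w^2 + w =7*w^2 - 6*w - 1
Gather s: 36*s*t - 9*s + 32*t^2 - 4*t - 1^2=s*(36*t - 9) + 32*t^2 - 4*t - 1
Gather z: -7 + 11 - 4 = 0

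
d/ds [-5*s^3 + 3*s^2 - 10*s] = -15*s^2 + 6*s - 10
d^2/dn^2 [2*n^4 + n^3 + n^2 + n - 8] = 24*n^2 + 6*n + 2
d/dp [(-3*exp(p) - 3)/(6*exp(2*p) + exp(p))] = 3*(6*exp(2*p) + 12*exp(p) + 1)*exp(-p)/(36*exp(2*p) + 12*exp(p) + 1)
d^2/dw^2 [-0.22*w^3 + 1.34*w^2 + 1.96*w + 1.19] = 2.68 - 1.32*w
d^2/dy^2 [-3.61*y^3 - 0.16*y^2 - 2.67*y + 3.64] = -21.66*y - 0.32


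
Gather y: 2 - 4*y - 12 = -4*y - 10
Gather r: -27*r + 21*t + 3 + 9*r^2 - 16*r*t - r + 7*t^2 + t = 9*r^2 + r*(-16*t - 28) + 7*t^2 + 22*t + 3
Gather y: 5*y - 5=5*y - 5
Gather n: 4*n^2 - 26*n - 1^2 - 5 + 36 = 4*n^2 - 26*n + 30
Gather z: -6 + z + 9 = z + 3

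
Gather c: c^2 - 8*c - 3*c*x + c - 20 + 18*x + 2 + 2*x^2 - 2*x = c^2 + c*(-3*x - 7) + 2*x^2 + 16*x - 18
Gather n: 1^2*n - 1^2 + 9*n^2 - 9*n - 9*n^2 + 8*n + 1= 0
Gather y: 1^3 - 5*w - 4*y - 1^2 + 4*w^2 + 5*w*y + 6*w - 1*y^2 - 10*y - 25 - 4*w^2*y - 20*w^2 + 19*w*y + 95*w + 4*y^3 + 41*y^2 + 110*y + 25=-16*w^2 + 96*w + 4*y^3 + 40*y^2 + y*(-4*w^2 + 24*w + 96)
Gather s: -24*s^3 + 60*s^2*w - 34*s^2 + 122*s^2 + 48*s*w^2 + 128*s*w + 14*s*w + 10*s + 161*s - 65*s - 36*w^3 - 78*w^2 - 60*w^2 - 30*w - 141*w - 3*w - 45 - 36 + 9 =-24*s^3 + s^2*(60*w + 88) + s*(48*w^2 + 142*w + 106) - 36*w^3 - 138*w^2 - 174*w - 72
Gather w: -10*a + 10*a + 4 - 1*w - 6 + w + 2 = 0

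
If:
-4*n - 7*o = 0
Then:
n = -7*o/4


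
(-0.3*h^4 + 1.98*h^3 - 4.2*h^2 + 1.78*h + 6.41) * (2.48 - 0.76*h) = 0.228*h^5 - 2.2488*h^4 + 8.1024*h^3 - 11.7688*h^2 - 0.4572*h + 15.8968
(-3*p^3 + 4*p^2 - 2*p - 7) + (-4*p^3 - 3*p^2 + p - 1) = -7*p^3 + p^2 - p - 8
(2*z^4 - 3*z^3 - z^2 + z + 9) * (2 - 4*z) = -8*z^5 + 16*z^4 - 2*z^3 - 6*z^2 - 34*z + 18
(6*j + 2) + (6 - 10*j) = 8 - 4*j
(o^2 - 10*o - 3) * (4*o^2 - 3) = 4*o^4 - 40*o^3 - 15*o^2 + 30*o + 9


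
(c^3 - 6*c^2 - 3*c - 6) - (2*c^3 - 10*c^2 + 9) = -c^3 + 4*c^2 - 3*c - 15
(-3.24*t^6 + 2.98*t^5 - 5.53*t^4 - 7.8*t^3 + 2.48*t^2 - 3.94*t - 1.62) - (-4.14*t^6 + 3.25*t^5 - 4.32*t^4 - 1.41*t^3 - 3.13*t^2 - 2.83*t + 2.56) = 0.899999999999999*t^6 - 0.27*t^5 - 1.21*t^4 - 6.39*t^3 + 5.61*t^2 - 1.11*t - 4.18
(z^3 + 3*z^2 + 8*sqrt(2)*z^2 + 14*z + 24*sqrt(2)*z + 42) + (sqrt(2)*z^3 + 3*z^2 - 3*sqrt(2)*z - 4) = z^3 + sqrt(2)*z^3 + 6*z^2 + 8*sqrt(2)*z^2 + 14*z + 21*sqrt(2)*z + 38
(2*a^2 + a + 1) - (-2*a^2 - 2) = 4*a^2 + a + 3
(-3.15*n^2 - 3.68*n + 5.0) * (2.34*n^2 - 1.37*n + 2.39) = -7.371*n^4 - 4.2957*n^3 + 9.2131*n^2 - 15.6452*n + 11.95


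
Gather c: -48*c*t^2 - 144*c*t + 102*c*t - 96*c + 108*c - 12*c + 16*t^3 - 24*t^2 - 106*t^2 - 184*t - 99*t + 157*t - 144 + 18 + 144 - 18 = c*(-48*t^2 - 42*t) + 16*t^3 - 130*t^2 - 126*t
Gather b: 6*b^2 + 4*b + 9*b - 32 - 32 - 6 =6*b^2 + 13*b - 70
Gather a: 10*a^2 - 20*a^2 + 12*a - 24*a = -10*a^2 - 12*a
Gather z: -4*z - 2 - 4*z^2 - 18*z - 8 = -4*z^2 - 22*z - 10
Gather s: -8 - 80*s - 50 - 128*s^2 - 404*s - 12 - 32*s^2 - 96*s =-160*s^2 - 580*s - 70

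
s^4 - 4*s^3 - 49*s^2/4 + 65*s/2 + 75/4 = (s - 5)*(s - 5/2)*(s + 1/2)*(s + 3)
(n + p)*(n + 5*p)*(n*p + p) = n^3*p + 6*n^2*p^2 + n^2*p + 5*n*p^3 + 6*n*p^2 + 5*p^3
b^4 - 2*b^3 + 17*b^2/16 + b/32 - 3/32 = (b - 1)*(b - 3/4)*(b - 1/2)*(b + 1/4)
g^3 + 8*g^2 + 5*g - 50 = (g - 2)*(g + 5)^2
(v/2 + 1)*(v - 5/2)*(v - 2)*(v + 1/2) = v^4/2 - v^3 - 21*v^2/8 + 4*v + 5/2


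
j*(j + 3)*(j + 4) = j^3 + 7*j^2 + 12*j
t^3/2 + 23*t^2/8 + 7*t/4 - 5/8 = (t/2 + 1/2)*(t - 1/4)*(t + 5)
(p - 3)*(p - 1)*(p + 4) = p^3 - 13*p + 12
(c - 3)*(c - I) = c^2 - 3*c - I*c + 3*I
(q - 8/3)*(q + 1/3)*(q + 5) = q^3 + 8*q^2/3 - 113*q/9 - 40/9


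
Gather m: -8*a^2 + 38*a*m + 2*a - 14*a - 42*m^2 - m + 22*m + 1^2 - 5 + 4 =-8*a^2 - 12*a - 42*m^2 + m*(38*a + 21)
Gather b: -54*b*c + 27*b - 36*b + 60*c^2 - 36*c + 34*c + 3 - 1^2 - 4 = b*(-54*c - 9) + 60*c^2 - 2*c - 2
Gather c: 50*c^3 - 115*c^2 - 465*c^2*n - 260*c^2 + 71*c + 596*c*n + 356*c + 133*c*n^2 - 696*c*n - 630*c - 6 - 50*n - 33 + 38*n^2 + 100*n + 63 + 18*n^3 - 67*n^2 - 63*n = 50*c^3 + c^2*(-465*n - 375) + c*(133*n^2 - 100*n - 203) + 18*n^3 - 29*n^2 - 13*n + 24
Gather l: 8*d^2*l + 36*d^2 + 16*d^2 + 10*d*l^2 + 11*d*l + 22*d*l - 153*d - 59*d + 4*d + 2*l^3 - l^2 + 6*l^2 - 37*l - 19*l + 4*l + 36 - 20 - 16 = 52*d^2 - 208*d + 2*l^3 + l^2*(10*d + 5) + l*(8*d^2 + 33*d - 52)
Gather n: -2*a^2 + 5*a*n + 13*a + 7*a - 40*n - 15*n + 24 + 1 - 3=-2*a^2 + 20*a + n*(5*a - 55) + 22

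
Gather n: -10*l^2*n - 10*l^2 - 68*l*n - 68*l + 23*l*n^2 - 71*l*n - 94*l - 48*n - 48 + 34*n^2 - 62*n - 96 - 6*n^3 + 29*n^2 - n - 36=-10*l^2 - 162*l - 6*n^3 + n^2*(23*l + 63) + n*(-10*l^2 - 139*l - 111) - 180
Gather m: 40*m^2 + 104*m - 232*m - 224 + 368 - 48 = 40*m^2 - 128*m + 96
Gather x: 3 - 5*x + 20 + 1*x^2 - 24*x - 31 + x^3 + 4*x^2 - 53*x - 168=x^3 + 5*x^2 - 82*x - 176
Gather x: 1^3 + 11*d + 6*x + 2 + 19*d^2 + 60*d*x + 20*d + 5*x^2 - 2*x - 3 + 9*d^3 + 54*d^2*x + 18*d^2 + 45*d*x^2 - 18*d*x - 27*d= 9*d^3 + 37*d^2 + 4*d + x^2*(45*d + 5) + x*(54*d^2 + 42*d + 4)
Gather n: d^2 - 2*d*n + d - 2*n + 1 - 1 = d^2 + d + n*(-2*d - 2)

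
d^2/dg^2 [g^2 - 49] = 2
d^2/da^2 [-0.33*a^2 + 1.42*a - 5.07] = -0.660000000000000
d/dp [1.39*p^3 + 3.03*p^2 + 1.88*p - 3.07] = 4.17*p^2 + 6.06*p + 1.88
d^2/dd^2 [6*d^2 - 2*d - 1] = 12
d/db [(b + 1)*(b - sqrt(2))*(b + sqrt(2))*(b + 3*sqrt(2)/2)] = 4*b^3 + 3*b^2 + 9*sqrt(2)*b^2/2 - 4*b + 3*sqrt(2)*b - 3*sqrt(2) - 2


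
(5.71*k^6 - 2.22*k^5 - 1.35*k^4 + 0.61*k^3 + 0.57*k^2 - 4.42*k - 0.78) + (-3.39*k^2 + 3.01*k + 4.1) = 5.71*k^6 - 2.22*k^5 - 1.35*k^4 + 0.61*k^3 - 2.82*k^2 - 1.41*k + 3.32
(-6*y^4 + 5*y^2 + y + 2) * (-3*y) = 18*y^5 - 15*y^3 - 3*y^2 - 6*y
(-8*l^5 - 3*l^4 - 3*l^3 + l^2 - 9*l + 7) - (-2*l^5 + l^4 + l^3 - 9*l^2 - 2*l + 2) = -6*l^5 - 4*l^4 - 4*l^3 + 10*l^2 - 7*l + 5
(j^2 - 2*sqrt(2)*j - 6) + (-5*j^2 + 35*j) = -4*j^2 - 2*sqrt(2)*j + 35*j - 6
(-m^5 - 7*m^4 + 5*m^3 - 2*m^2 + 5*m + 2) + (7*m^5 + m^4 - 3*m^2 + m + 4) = 6*m^5 - 6*m^4 + 5*m^3 - 5*m^2 + 6*m + 6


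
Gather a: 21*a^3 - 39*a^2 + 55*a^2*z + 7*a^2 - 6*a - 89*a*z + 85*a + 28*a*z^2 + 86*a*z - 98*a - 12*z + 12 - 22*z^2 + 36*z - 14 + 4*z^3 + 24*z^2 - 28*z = 21*a^3 + a^2*(55*z - 32) + a*(28*z^2 - 3*z - 19) + 4*z^3 + 2*z^2 - 4*z - 2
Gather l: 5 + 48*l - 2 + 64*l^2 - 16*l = 64*l^2 + 32*l + 3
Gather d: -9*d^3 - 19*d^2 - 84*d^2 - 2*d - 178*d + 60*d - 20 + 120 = -9*d^3 - 103*d^2 - 120*d + 100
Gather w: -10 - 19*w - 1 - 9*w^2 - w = -9*w^2 - 20*w - 11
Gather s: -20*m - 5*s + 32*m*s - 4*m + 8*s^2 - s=-24*m + 8*s^2 + s*(32*m - 6)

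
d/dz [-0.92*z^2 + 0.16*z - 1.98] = 0.16 - 1.84*z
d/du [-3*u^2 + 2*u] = 2 - 6*u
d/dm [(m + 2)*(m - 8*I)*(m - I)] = 3*m^2 + m*(4 - 18*I) - 8 - 18*I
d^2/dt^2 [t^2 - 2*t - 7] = 2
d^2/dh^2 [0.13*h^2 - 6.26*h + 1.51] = 0.260000000000000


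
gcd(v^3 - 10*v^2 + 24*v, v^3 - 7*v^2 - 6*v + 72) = v^2 - 10*v + 24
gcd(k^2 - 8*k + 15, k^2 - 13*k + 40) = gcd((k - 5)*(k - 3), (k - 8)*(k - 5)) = k - 5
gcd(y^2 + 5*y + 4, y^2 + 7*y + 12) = y + 4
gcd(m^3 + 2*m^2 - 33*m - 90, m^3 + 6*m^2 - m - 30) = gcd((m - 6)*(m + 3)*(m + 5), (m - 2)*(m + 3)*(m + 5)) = m^2 + 8*m + 15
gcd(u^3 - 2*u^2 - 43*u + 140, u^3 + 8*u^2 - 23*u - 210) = u^2 + 2*u - 35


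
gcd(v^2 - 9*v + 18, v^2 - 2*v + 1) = 1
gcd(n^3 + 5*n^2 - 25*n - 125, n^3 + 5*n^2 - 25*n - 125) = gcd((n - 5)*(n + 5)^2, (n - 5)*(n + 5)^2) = n^3 + 5*n^2 - 25*n - 125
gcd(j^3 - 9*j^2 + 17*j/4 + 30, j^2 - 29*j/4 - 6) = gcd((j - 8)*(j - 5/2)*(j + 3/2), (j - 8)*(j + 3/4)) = j - 8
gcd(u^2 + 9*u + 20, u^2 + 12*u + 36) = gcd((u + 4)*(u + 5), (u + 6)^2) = 1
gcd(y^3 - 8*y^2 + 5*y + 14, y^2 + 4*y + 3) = y + 1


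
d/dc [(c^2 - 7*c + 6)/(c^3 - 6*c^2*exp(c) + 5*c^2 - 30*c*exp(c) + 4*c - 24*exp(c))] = ((2*c - 7)*(c^3 - 6*c^2*exp(c) + 5*c^2 - 30*c*exp(c) + 4*c - 24*exp(c)) + (c^2 - 7*c + 6)*(6*c^2*exp(c) - 3*c^2 + 42*c*exp(c) - 10*c + 54*exp(c) - 4))/(c^3 - 6*c^2*exp(c) + 5*c^2 - 30*c*exp(c) + 4*c - 24*exp(c))^2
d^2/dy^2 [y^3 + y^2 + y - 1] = 6*y + 2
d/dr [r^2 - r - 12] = 2*r - 1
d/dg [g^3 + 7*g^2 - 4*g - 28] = 3*g^2 + 14*g - 4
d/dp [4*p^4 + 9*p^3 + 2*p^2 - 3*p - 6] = 16*p^3 + 27*p^2 + 4*p - 3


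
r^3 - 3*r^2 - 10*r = r*(r - 5)*(r + 2)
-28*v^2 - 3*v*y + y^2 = (-7*v + y)*(4*v + y)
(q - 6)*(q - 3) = q^2 - 9*q + 18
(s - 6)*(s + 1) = s^2 - 5*s - 6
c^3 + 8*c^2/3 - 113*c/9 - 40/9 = (c - 8/3)*(c + 1/3)*(c + 5)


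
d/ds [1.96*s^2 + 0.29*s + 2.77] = 3.92*s + 0.29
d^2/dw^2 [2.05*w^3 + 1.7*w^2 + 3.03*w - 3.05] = 12.3*w + 3.4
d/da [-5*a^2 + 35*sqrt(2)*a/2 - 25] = -10*a + 35*sqrt(2)/2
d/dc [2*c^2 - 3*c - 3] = 4*c - 3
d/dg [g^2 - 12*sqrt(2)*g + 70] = 2*g - 12*sqrt(2)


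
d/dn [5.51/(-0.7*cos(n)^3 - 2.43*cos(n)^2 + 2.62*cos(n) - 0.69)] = (-11.571*cos(n)^2 - 26.7786*cos(n) + 14.4362)*sin(n)/(0.7*cos(n)^3 + 2.43*cos(n)^2 - 2.62*cos(n) + 0.69)^2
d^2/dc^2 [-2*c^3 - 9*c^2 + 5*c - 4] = -12*c - 18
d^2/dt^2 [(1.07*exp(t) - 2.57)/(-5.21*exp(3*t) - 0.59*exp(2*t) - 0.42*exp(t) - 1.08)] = (-116.176748*exp(6*t) + 617.975814*exp(5*t) + 95.892182*exp(4*t) + 93.35975*exp(3*t) - 124.146522*exp(2*t) - 5.611716*exp(t) - 2.4138)*exp(t)/(141.420761*exp(9*t) + 48.045057*exp(8*t) + 39.642369*exp(7*t) + 95.898491*exp(6*t) + 23.11461*exp(5*t) + 15.619608*exp(4*t) + 19.910664*exp(3*t) + 2.636064*exp(2*t) + 1.469664*exp(t) + 1.259712)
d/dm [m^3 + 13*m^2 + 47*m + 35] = 3*m^2 + 26*m + 47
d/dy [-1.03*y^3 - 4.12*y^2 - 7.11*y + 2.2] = -3.09*y^2 - 8.24*y - 7.11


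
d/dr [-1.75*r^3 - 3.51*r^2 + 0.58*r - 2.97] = -5.25*r^2 - 7.02*r + 0.58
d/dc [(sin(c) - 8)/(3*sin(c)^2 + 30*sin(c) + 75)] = (21 - sin(c))*cos(c)/(3*(sin(c) + 5)^3)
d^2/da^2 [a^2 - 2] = 2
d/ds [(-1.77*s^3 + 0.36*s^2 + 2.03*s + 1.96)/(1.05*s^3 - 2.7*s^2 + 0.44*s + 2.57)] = (4.401*s^4 - 5.8206*s^3 - 14.1813*s^2 + 12.4344*s + 4.3547)/(1.1025*s^6 - 5.67*s^5 + 8.214*s^4 + 3.021*s^3 - 13.6844*s^2 + 2.2616*s + 6.6049)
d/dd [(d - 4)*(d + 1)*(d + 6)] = 3*d^2 + 6*d - 22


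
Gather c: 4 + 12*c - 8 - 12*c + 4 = 0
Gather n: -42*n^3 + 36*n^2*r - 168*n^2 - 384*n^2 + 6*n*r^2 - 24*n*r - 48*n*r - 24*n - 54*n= -42*n^3 + n^2*(36*r - 552) + n*(6*r^2 - 72*r - 78)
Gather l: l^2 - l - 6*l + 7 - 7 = l^2 - 7*l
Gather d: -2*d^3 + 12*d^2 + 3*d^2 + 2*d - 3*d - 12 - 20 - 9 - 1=-2*d^3 + 15*d^2 - d - 42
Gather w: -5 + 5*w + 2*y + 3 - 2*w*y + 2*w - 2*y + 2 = w*(7 - 2*y)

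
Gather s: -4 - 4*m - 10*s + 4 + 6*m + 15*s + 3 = 2*m + 5*s + 3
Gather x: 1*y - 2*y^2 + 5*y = -2*y^2 + 6*y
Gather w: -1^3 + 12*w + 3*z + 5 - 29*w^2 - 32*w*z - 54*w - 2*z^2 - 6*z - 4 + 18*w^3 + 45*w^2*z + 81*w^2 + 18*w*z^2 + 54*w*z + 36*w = 18*w^3 + w^2*(45*z + 52) + w*(18*z^2 + 22*z - 6) - 2*z^2 - 3*z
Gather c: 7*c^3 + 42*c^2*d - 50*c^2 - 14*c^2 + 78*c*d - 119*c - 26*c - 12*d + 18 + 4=7*c^3 + c^2*(42*d - 64) + c*(78*d - 145) - 12*d + 22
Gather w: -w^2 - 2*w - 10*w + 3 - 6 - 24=-w^2 - 12*w - 27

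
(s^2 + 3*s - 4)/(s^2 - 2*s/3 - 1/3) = 3*(s + 4)/(3*s + 1)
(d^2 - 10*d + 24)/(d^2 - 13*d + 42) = (d - 4)/(d - 7)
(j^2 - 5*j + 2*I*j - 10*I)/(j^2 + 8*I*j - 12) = (j - 5)/(j + 6*I)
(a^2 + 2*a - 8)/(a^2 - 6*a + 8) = (a + 4)/(a - 4)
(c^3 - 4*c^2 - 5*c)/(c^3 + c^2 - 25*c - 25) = c/(c + 5)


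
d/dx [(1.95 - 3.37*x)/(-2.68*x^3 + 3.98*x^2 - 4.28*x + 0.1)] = (-18.0632*x^3 + 29.0906*x^2 - 15.522*x + 8.009)/(7.1824*x^6 - 21.3328*x^5 + 38.7812*x^4 - 34.6048*x^3 + 19.1144*x^2 - 0.856*x + 0.01)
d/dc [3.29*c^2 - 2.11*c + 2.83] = 6.58*c - 2.11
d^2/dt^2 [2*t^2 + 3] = 4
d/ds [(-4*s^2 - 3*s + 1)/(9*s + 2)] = (-36*s^2 - 16*s - 15)/(81*s^2 + 36*s + 4)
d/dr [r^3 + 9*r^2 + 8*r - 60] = 3*r^2 + 18*r + 8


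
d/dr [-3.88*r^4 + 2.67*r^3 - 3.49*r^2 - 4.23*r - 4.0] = -15.52*r^3 + 8.01*r^2 - 6.98*r - 4.23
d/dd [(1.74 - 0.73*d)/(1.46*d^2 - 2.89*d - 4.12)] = (1.0658*d^2 - 5.0808*d + 8.0362)/(2.1316*d^4 - 8.4388*d^3 - 3.6783*d^2 + 23.8136*d + 16.9744)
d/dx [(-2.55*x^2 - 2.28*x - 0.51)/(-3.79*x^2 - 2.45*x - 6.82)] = (-2.3937*x^2 + 30.9162*x + 14.3001)/(14.3641*x^4 + 18.571*x^3 + 57.6981*x^2 + 33.418*x + 46.5124)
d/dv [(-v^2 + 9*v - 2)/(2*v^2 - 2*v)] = (-4*v^2 + 2*v - 1)/(v^2*(v^2 - 2*v + 1))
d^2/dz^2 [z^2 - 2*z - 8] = 2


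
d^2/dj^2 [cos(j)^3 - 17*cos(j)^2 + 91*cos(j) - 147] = -367*cos(j)/4 + 34*cos(2*j) - 9*cos(3*j)/4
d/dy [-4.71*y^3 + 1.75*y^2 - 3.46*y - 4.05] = -14.13*y^2 + 3.5*y - 3.46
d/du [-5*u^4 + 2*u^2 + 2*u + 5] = -20*u^3 + 4*u + 2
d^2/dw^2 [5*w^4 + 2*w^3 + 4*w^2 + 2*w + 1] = 60*w^2 + 12*w + 8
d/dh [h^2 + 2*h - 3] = 2*h + 2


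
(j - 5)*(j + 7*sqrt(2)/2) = j^2 - 5*j + 7*sqrt(2)*j/2 - 35*sqrt(2)/2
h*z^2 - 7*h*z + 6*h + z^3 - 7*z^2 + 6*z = (h + z)*(z - 6)*(z - 1)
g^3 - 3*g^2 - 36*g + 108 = (g - 6)*(g - 3)*(g + 6)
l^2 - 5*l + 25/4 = (l - 5/2)^2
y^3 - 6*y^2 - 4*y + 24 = (y - 6)*(y - 2)*(y + 2)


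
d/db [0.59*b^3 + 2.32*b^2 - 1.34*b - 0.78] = 1.77*b^2 + 4.64*b - 1.34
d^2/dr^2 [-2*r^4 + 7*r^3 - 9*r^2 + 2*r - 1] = -24*r^2 + 42*r - 18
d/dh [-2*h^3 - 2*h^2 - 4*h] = -6*h^2 - 4*h - 4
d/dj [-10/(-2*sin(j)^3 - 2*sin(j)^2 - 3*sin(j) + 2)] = 10*(-4*sin(j) + 3*cos(2*j) - 6)*cos(j)/(2*sin(j)^3 + 2*sin(j)^2 + 3*sin(j) - 2)^2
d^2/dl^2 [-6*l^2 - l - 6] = -12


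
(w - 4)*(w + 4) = w^2 - 16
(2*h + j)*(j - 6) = 2*h*j - 12*h + j^2 - 6*j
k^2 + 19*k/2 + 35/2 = (k + 5/2)*(k + 7)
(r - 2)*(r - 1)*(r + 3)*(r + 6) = r^4 + 6*r^3 - 7*r^2 - 36*r + 36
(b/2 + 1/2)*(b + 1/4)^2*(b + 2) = b^4/2 + 7*b^3/4 + 57*b^2/32 + 19*b/32 + 1/16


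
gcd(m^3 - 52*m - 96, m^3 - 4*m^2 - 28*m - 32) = m^2 - 6*m - 16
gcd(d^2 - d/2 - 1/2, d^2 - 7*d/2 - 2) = d + 1/2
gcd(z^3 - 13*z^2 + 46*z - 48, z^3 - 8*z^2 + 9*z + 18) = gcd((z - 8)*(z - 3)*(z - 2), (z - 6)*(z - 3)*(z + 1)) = z - 3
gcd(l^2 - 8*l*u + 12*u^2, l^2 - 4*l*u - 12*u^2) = -l + 6*u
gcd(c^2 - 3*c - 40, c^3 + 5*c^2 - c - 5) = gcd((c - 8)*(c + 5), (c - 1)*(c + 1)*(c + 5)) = c + 5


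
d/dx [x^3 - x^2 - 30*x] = 3*x^2 - 2*x - 30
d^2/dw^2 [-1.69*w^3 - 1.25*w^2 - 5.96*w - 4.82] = -10.14*w - 2.5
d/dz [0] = 0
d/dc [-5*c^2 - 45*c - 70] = -10*c - 45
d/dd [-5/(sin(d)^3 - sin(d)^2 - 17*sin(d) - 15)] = 5*(3*sin(d)^2 - 2*sin(d) - 17)*cos(d)/(-sin(d)^3 + sin(d)^2 + 17*sin(d) + 15)^2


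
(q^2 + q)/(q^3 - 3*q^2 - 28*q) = (q + 1)/(q^2 - 3*q - 28)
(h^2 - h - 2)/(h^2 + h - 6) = (h + 1)/(h + 3)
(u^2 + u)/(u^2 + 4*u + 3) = u/(u + 3)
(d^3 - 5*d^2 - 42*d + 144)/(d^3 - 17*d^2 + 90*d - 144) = (d + 6)/(d - 6)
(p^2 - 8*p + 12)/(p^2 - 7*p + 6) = (p - 2)/(p - 1)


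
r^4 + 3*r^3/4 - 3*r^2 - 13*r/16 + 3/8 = (r - 3/2)*(r - 1/4)*(r + 1/2)*(r + 2)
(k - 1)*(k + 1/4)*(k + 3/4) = k^3 - 13*k/16 - 3/16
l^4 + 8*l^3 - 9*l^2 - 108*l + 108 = (l - 3)*(l - 1)*(l + 6)^2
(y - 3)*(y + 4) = y^2 + y - 12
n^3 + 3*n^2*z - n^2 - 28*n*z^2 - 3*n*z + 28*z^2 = (n - 1)*(n - 4*z)*(n + 7*z)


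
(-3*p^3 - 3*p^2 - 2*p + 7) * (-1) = 3*p^3 + 3*p^2 + 2*p - 7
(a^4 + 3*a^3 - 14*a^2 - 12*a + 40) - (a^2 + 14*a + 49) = a^4 + 3*a^3 - 15*a^2 - 26*a - 9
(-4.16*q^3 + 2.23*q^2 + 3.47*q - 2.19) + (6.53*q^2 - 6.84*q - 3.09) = -4.16*q^3 + 8.76*q^2 - 3.37*q - 5.28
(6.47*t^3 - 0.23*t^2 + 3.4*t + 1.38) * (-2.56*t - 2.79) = -16.5632*t^4 - 17.4625*t^3 - 8.0623*t^2 - 13.0188*t - 3.8502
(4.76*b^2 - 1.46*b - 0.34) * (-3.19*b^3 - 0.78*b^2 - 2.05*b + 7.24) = -15.1844*b^5 + 0.9446*b^4 - 7.5346*b^3 + 37.7206*b^2 - 9.8734*b - 2.4616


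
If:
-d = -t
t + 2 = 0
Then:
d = -2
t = -2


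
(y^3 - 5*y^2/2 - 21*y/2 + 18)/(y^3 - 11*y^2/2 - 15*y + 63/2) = (y - 4)/(y - 7)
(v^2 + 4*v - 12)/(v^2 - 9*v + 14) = (v + 6)/(v - 7)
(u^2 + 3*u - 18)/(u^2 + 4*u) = (u^2 + 3*u - 18)/(u*(u + 4))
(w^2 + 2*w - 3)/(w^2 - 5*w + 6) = (w^2 + 2*w - 3)/(w^2 - 5*w + 6)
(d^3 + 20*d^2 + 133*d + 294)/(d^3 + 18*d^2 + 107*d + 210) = (d + 7)/(d + 5)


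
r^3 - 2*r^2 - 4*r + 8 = (r - 2)^2*(r + 2)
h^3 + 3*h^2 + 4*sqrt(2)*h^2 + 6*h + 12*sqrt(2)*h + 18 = (h + 3)*(h + sqrt(2))*(h + 3*sqrt(2))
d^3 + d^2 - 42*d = d*(d - 6)*(d + 7)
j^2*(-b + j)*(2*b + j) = -2*b^2*j^2 + b*j^3 + j^4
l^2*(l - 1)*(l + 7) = l^4 + 6*l^3 - 7*l^2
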